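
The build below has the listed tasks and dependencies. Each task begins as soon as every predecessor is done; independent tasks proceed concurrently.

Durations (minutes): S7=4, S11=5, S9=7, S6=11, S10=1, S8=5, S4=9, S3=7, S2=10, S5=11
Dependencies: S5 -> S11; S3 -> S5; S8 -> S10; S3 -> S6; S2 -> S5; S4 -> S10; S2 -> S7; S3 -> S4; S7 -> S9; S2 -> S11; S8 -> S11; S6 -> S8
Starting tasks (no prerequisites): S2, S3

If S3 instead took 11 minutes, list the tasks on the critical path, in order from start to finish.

Actual critical path: S3→S6→S8→S11 = 7+11+5+5 = 28 ⇒ 28 minutes.
S3 is on the critical path; changing it to 11 makes that path 32 minutes.
The critical path is still S3→S6→S8→S11; finish is now 32 minutes.

S3, S6, S8, S11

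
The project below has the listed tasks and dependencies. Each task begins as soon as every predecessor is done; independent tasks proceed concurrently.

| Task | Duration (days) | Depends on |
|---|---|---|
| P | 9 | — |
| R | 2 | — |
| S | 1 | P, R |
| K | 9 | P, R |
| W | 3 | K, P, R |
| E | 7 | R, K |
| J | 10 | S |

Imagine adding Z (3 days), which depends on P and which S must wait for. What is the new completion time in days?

Originally the project takes 25 days.
With Z inserted, S now waits for max(P, R, Z).
New critical path: P→K→E = 9+9+7 = 25 ⇒ 25 days.

25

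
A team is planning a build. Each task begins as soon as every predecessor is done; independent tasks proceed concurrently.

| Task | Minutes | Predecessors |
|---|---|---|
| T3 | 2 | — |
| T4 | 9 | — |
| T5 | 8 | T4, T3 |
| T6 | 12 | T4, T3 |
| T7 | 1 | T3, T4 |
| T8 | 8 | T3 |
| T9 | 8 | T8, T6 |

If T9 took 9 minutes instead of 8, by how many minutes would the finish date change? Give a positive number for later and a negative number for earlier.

Critical path before the change: T4→T6→T9 = 9+12+8 = 29 giving 29 minutes.
T9 lies on that path, so at 9 minutes the path becomes 30 minutes.
That remains the longest chain; total 30 minutes.
Change in finish: 30 − 29 = +1 minutes.

1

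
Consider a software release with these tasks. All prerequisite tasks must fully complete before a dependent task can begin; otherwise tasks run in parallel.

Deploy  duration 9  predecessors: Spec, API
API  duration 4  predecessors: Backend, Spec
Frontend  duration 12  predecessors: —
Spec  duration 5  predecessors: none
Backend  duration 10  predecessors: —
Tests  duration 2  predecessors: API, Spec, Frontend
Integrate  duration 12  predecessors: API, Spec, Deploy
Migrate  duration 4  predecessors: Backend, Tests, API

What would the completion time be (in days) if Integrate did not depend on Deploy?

Original critical path: Backend→API→Deploy→Integrate = 10+4+9+12 = 35 ⇒ 35 days.
Without Deploy→Integrate, Integrate's earliest start moves from 23 to 14.
The longest chain is now Backend→API→Integrate = 10+4+12 = 26, so the plan takes 26 days.

26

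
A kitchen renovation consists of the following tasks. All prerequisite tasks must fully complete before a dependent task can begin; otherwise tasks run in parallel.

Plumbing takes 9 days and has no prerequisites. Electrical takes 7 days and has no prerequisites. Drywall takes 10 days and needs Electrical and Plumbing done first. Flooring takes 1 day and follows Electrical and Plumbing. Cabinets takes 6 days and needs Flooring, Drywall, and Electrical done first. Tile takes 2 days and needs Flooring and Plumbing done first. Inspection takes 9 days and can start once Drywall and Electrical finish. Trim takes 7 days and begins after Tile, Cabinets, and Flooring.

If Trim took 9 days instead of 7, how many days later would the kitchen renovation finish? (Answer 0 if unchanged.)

The binding path is Plumbing→Drywall→Cabinets→Trim = 9+10+6+7 = 32; finish at 32 days.
Trim is on the critical path; changing it to 9 makes that path 34 days.
That remains the longest chain; total 34 days.
Change in finish: 34 − 32 = +2 days.

2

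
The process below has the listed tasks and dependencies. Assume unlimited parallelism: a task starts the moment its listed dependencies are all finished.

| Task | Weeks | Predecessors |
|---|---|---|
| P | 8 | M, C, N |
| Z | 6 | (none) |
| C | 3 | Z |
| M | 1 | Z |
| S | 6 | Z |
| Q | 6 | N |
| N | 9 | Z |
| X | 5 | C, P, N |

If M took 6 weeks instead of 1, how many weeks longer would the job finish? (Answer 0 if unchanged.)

Actual critical path: Z→N→P→X = 6+9+8+5 = 28 ⇒ 28 weeks.
M has 8 weeks of float (longest path through it is 20).
The critical path is still Z→N→P→X; finish is now 28 weeks.
Change in finish: 28 − 28 = +0 weeks.

0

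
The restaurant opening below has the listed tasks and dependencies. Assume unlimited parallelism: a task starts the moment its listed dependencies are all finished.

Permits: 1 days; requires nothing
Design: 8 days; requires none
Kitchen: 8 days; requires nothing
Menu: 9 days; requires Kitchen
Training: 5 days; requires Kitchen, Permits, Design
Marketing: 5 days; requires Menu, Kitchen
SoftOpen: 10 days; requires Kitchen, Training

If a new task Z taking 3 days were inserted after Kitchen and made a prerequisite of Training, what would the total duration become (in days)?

26

Originally the plan takes 23 days.
With Z inserted, Training now waits for max(Kitchen, Permits, Design, Z).
New critical path: Kitchen→Z→Training→SoftOpen = 8+3+5+10 = 26 ⇒ 26 days.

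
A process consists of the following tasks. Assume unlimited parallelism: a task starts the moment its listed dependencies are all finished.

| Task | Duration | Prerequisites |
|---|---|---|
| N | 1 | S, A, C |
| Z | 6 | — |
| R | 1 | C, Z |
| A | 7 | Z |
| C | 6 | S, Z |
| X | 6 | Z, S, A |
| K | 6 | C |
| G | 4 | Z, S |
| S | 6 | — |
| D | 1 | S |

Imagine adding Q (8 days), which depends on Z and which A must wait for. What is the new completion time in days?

27

Originally the process takes 19 days.
With Q inserted, A now waits for max(Z, Q).
New critical path: Z→Q→A→X = 6+8+7+6 = 27 ⇒ 27 days.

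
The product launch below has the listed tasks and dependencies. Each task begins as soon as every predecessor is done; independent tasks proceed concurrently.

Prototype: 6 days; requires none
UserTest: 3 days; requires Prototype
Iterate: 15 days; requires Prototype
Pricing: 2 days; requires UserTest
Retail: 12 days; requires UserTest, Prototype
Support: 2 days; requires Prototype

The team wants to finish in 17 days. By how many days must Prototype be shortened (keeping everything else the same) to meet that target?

4

Current finish: 21 days; target: 17.
Prototype is on every critical path, so each day cut from Prototype cuts the finish by one (this holds down to a finish of 16).
Need 21 − 17 = 4 days off Prototype → Prototype becomes 2 days, finish becomes 17.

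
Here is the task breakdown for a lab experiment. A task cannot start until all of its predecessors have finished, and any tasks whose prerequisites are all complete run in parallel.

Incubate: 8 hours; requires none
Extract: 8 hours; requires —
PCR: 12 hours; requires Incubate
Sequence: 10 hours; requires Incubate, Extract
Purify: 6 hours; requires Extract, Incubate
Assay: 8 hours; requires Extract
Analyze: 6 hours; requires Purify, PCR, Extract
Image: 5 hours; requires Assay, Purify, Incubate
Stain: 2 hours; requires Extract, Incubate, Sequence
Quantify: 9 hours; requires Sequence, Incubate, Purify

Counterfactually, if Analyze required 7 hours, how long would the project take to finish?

27

Baseline: Incubate→Sequence→Quantify = 8+10+9 = 27 → 27 hours.
Analyze is off the critical path — its longest chain is 26 hours, giving 1 of slack.
Now Incubate→PCR→Analyze = 8+12+7 = 27 is longest, so the finish becomes 27 hours.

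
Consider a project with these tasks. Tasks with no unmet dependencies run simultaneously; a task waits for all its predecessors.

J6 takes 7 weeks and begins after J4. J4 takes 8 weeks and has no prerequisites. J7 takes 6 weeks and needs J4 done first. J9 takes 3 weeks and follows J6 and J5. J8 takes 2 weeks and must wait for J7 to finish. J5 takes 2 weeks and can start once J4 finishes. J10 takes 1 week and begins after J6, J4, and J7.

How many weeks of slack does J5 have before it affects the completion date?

5

The longest chain is J4→J6→J9 = 8+7+3 = 18; overall finish 18 weeks.
The longest chain containing J5 totals 13 weeks.
So J5 can slip 15 − 10 = 5 weeks.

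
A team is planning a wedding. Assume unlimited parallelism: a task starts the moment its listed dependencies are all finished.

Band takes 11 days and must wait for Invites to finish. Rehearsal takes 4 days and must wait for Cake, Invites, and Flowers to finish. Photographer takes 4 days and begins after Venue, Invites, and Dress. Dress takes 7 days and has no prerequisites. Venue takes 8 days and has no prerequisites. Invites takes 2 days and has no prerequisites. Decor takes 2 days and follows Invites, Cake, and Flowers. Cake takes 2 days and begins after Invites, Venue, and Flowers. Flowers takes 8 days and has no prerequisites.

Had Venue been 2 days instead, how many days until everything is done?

Actual critical path: Venue→Cake→Rehearsal = 8+2+4 = 14 ⇒ 14 days.
Venue lies on that path, so at 2 days the path becomes 8 days.
New critical path: Flowers→Cake→Rehearsal = 8+2+4 = 14 ⇒ 14 days.

14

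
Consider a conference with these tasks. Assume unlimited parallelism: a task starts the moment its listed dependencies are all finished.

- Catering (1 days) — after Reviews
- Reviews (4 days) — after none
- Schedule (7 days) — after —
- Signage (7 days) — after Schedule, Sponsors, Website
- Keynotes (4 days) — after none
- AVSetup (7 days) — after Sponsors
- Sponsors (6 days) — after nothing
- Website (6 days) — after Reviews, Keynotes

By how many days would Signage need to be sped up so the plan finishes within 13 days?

4

Current finish: 17 days; target: 13.
Signage is on every critical path, so each day cut from Signage cuts the finish by one (this holds down to a finish of 13).
Need 17 − 13 = 4 days off Signage → Signage becomes 3 days, finish becomes 13.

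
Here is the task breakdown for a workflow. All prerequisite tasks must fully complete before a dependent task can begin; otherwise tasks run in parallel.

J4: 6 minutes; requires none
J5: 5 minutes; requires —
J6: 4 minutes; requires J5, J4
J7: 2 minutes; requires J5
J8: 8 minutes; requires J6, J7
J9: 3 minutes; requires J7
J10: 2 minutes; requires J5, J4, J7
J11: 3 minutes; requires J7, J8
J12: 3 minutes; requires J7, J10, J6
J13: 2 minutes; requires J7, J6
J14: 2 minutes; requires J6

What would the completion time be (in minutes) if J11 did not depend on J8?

Original critical path: J4→J6→J8→J11 = 6+4+8+3 = 21 ⇒ 21 minutes.
Without J8→J11, J11's earliest start moves from 18 to 7.
After: J4→J6→J8 = 6+4+8 = 18 → 18 minutes.

18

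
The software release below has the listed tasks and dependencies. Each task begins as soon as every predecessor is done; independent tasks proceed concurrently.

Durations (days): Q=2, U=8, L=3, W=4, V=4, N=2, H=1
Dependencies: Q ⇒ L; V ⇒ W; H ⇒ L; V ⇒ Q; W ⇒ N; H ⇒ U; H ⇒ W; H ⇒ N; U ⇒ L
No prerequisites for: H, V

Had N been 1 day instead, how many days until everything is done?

12

The binding path is H→U→L = 1+8+3 = 12; finish at 12 days.
N has 2 days of float (longest path through it is 10).
No other chain overtakes it, so the finish is 12 days.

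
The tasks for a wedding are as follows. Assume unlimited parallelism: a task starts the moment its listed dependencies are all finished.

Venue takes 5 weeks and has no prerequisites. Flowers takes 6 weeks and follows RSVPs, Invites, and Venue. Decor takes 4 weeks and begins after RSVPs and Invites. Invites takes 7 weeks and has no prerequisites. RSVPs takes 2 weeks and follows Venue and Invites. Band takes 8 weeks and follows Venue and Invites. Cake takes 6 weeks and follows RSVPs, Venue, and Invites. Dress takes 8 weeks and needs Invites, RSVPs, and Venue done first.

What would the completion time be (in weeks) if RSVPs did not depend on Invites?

15

Before: longest chain Invites→RSVPs→Dress = 7+2+8 = 17, finish 17.
Without Invites→RSVPs, RSVPs's earliest start moves from 7 to 5.
The longest chain is now Venue→RSVPs→Dress = 5+2+8 = 15, so the project takes 15 weeks.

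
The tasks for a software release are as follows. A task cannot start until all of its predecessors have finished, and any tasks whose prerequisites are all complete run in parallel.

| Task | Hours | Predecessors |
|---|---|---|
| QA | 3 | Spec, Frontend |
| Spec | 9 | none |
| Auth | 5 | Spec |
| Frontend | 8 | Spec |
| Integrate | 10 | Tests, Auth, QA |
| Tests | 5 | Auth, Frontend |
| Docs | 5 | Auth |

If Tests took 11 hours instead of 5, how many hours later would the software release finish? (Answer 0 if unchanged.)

6

Critical path before the change: Spec→Frontend→Tests→Integrate = 9+8+5+10 = 32 giving 32 hours.
Since Tests is critical, the +6 change carries straight to that chain (now 38 hours).
The critical path is still Spec→Frontend→Tests→Integrate; finish is now 38 hours.
Change in finish: 38 − 32 = +6 hours.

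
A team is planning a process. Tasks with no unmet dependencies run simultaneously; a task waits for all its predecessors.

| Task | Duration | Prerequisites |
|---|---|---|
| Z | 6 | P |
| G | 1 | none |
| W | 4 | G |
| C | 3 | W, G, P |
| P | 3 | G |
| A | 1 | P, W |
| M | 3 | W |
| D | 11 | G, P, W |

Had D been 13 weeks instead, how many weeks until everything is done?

18

The binding path is G→W→D = 1+4+11 = 16; finish at 16 weeks.
D is on the critical path; changing it to 13 makes that path 18 weeks.
That remains the longest chain; total 18 weeks.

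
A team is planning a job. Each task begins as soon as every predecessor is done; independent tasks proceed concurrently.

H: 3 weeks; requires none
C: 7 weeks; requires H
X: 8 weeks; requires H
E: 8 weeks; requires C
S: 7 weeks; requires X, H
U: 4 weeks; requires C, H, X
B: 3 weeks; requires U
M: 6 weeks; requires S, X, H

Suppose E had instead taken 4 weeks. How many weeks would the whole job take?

24

The binding path is H→X→S→M = 3+8+7+6 = 24; finish at 24 weeks.
The longest path through E is only 18 weeks, so E has float 6.
That remains the longest chain; total 24 weeks.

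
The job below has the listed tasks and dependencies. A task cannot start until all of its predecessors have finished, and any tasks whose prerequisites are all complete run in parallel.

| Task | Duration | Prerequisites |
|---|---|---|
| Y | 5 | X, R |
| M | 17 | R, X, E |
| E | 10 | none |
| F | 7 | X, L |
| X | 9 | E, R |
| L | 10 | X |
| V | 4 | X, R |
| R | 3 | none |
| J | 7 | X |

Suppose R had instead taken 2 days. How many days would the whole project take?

Actual critical path: E→X→L→F = 10+9+10+7 = 36 ⇒ 36 days.
The longest path through R is only 29 days, so R has float 7.
The critical path is still E→X→L→F; finish is now 36 days.

36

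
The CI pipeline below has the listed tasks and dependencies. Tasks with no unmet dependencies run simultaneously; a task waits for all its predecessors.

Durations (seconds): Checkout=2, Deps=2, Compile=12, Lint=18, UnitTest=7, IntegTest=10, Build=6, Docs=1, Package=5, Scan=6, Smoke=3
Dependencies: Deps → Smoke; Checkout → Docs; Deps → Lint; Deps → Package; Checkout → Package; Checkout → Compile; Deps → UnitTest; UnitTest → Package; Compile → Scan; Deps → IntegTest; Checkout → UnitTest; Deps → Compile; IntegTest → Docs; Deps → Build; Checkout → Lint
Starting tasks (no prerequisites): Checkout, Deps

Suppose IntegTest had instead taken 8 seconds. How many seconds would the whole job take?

20

The binding path is Checkout→Compile→Scan = 2+12+6 = 20; finish at 20 seconds.
The longest path through IntegTest is only 13 seconds, so IntegTest has float 7.
The critical path is still Checkout→Compile→Scan; finish is now 20 seconds.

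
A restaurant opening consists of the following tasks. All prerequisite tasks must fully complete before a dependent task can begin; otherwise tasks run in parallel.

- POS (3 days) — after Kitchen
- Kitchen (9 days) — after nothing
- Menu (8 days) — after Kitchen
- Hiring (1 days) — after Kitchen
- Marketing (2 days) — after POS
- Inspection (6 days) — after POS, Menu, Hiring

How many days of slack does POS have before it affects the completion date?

5

Critical path: Kitchen→Menu→Inspection = 9+8+6 = 23, so the finish is 23 days.
The longest chain containing POS totals 18 days.
Float = 23 − 18 = 5.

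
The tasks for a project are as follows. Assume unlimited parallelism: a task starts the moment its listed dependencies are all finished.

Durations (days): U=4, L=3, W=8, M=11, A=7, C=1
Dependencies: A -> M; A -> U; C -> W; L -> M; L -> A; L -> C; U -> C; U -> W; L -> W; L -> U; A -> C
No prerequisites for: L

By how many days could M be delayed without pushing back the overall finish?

2

Critical path: L→A→U→C→W = 3+7+4+1+8 = 23, so the finish is 23 days.
Longest path through M: 21 days (earliest finish 21, latest finish 23).
Float = 23 − 21 = 2.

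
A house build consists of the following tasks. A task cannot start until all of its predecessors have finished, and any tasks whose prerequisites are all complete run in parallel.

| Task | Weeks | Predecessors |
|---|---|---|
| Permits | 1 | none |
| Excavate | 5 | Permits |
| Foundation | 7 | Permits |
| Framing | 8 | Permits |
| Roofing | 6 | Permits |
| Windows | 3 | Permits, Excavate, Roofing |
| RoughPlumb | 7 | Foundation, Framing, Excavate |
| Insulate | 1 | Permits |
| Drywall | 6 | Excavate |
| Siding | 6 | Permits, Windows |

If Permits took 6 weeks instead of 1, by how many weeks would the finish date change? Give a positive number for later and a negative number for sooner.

As given, the longest chain is Permits→Framing→RoughPlumb = 1+8+7 = 16, so the finish is 16 weeks.
Permits lies on that path, so at 6 weeks the path becomes 21 weeks.
No other chain overtakes it, so the finish is 21 weeks.
Change in finish: 21 − 16 = +5 weeks.

5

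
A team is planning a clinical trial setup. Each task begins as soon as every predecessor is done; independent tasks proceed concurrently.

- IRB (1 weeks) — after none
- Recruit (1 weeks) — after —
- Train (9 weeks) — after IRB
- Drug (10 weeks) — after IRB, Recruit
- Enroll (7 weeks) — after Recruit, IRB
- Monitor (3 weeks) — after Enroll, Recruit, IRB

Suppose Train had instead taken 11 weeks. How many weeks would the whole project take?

12

Baseline: IRB→Drug = 1+10 = 11 → 11 weeks.
The longest path through Train is only 10 weeks, so Train has float 1.
Now IRB→Train = 1+11 = 12 is longest, so the finish becomes 12 weeks.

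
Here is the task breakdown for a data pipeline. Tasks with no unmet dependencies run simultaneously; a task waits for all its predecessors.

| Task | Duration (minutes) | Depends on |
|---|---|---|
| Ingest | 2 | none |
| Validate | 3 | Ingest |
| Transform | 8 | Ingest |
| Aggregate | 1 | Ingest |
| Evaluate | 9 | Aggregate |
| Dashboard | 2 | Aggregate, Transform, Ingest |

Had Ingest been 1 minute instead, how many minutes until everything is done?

Actual critical path: Ingest→Transform→Dashboard = 2+8+2 = 12 ⇒ 12 minutes.
Ingest is on the critical path; changing it to 1 makes that path 11 minutes.
No other chain overtakes it, so the finish is 11 minutes.

11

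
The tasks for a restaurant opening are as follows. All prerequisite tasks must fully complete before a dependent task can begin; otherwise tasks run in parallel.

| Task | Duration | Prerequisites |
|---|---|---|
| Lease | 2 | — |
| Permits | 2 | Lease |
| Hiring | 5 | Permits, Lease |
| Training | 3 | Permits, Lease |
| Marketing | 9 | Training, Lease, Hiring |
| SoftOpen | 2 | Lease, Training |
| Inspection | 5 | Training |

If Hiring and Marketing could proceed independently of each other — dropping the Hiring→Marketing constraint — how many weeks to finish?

Original critical path: Lease→Permits→Hiring→Marketing = 2+2+5+9 = 18 ⇒ 18 weeks.
Without Hiring→Marketing, Marketing's earliest start moves from 9 to 7.
After: Lease→Permits→Training→Marketing = 2+2+3+9 = 16 → 16 weeks.

16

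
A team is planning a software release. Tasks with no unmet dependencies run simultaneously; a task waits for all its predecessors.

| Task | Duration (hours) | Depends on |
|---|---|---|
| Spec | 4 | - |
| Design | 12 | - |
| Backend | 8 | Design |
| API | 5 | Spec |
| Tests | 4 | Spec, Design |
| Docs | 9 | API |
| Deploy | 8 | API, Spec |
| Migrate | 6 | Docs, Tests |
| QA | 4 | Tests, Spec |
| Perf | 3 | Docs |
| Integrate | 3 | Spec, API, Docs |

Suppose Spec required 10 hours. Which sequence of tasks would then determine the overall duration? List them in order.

Spec, API, Docs, Migrate

Critical path before the change: Spec→API→Docs→Migrate = 4+5+9+6 = 24 giving 24 hours.
Since Spec is critical, the +6 change carries straight to that chain (now 30 hours).
That remains the longest chain; total 30 hours.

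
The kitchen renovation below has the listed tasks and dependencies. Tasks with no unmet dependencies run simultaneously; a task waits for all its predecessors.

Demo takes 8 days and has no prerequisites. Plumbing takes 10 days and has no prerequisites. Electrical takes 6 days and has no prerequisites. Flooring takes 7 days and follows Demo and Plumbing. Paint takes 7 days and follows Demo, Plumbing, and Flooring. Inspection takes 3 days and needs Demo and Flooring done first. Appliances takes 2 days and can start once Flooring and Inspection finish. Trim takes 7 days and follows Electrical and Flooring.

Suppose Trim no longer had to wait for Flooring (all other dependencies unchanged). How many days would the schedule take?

With the dependency in place, Plumbing→Flooring→Paint = 10+7+7 = 24 sets the finish at 24 days.
Without Flooring→Trim, Trim's earliest start moves from 17 to 6.
After: Plumbing→Flooring→Paint = 10+7+7 = 24 → 24 days.

24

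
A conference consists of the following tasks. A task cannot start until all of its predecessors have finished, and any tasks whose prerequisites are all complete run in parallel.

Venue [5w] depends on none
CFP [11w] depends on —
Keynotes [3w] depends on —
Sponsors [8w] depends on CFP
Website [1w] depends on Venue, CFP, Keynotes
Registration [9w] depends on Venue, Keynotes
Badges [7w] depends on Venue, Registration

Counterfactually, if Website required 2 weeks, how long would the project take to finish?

As given, the longest chain is Venue→Registration→Badges = 5+9+7 = 21, so the finish is 21 weeks.
The longest path through Website is only 12 weeks, so Website has float 9.
That remains the longest chain; total 21 weeks.

21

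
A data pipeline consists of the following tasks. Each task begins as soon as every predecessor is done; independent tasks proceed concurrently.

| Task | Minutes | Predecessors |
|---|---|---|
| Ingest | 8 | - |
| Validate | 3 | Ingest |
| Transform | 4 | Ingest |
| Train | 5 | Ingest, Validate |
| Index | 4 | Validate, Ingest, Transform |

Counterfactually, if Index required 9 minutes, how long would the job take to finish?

Critical path before the change: Ingest→Transform→Index = 8+4+4 = 16 giving 16 minutes.
Index is on the critical path; changing it to 9 makes that path 21 minutes.
The critical path is still Ingest→Transform→Index; finish is now 21 minutes.

21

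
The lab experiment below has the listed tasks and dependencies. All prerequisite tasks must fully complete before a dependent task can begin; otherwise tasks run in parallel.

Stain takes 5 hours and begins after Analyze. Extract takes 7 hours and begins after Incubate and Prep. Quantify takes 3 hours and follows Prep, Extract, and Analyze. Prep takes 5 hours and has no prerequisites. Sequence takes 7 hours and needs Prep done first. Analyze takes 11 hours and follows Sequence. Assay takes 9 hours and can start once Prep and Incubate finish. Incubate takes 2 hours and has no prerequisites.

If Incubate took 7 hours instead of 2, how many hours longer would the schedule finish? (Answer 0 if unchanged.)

0

Baseline: Prep→Sequence→Analyze→Stain = 5+7+11+5 = 28 → 28 hours.
Incubate has 16 hours of float (longest path through it is 12).
No other chain overtakes it, so the finish is 28 hours.
Change in finish: 28 − 28 = +0 hours.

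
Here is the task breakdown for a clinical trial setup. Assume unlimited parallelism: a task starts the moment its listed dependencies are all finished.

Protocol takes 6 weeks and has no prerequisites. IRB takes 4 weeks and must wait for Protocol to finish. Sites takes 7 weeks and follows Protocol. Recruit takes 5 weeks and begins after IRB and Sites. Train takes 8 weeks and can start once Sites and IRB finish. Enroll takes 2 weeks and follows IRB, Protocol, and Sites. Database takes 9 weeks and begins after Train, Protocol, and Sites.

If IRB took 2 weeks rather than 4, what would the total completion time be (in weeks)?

30

Critical path before the change: Protocol→Sites→Train→Database = 6+7+8+9 = 30 giving 30 weeks.
IRB has 3 weeks of float (longest path through it is 27).
The critical path is still Protocol→Sites→Train→Database; finish is now 30 weeks.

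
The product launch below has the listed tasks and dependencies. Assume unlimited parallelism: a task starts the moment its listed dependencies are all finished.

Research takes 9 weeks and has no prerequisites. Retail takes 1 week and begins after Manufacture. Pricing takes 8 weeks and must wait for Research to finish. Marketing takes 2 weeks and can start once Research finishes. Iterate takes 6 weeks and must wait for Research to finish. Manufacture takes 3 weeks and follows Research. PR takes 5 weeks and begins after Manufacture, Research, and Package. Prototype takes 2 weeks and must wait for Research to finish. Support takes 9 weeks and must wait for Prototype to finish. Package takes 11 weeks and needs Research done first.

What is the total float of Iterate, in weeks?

The longest chain is Research→Package→PR = 9+11+5 = 25; overall finish 25 weeks.
Iterate finishes as early as 15 and must finish by 25.
So Iterate can slip 25 − 15 = 10 weeks.

10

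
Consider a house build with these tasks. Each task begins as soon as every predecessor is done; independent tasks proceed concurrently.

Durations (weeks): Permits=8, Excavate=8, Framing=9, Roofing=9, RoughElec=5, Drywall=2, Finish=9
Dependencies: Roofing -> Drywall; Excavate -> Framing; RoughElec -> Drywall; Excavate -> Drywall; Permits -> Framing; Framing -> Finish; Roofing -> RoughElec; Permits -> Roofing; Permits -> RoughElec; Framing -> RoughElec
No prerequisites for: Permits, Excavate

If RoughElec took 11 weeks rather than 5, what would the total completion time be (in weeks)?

30

Actual critical path: Permits→Framing→Finish = 8+9+9 = 26 ⇒ 26 weeks.
RoughElec is off the critical path — its longest chain is 24 weeks, giving 2 of slack.
New critical path: Permits→Framing→RoughElec→Drywall = 8+9+11+2 = 30 ⇒ 30 weeks.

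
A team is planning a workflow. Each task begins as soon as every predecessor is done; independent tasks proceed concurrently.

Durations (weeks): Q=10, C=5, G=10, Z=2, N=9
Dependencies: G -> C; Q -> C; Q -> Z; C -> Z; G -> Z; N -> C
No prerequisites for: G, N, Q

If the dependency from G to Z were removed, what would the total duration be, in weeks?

17

Before: longest chain G→C→Z = 10+5+2 = 17, finish 17.
Dropping G→Z doesn't change Z's earliest start (15); another predecessor still binds.
New critical path: G→C→Z = 10+5+2 = 17 ⇒ 17 weeks.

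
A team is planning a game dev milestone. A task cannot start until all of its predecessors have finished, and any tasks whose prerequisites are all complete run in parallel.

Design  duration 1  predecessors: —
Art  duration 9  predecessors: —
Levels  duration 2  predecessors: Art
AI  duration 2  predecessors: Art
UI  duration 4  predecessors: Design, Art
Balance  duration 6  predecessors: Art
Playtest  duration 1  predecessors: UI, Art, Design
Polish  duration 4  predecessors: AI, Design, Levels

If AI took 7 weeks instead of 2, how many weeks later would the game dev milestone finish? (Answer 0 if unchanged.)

5

Actual critical path: Art→AI→Polish = 9+2+4 = 15 ⇒ 15 weeks.
AI lies on that path, so at 7 weeks the path becomes 20 weeks.
No other chain overtakes it, so the finish is 20 weeks.
Change in finish: 20 − 15 = +5 weeks.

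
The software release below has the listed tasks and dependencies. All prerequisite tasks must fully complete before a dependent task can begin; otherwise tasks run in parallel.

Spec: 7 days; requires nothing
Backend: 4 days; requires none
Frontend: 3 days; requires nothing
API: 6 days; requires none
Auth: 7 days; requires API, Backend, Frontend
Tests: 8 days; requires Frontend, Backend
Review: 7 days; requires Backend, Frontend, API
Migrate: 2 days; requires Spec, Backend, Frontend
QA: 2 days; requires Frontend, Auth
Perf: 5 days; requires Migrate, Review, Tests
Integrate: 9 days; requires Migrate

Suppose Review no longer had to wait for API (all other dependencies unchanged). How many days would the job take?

With the dependency in place, Spec→Migrate→Integrate = 7+2+9 = 18 sets the finish at 18 days.
Without API→Review, Review's earliest start moves from 6 to 4.
The longest chain is now Spec→Migrate→Integrate = 7+2+9 = 18, so the job takes 18 days.

18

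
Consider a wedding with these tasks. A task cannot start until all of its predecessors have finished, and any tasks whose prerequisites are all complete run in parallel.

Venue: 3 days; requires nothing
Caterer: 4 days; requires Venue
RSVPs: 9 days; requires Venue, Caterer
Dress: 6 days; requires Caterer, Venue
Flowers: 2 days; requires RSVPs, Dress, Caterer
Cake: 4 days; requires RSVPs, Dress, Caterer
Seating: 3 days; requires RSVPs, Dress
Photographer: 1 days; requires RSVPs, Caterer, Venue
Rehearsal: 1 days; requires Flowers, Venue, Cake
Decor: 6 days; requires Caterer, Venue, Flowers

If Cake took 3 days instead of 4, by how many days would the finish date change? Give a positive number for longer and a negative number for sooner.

The binding path is Venue→Caterer→RSVPs→Flowers→Decor = 3+4+9+2+6 = 24; finish at 24 days.
Cake has 3 days of float (longest path through it is 21).
The critical path is still Venue→Caterer→RSVPs→Flowers→Decor; finish is now 24 days.
Change in finish: 24 − 24 = +0 days.

0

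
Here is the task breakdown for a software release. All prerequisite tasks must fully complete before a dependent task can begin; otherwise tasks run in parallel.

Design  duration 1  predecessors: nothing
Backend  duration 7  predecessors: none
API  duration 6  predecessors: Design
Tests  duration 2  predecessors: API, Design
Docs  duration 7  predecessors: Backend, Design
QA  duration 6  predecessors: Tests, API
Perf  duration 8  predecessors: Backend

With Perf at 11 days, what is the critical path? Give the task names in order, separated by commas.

As given, the longest chain is Backend→Perf = 7+8 = 15, so the finish is 15 days.
Since Perf is critical, the +3 change carries straight to that chain (now 18 days).
The critical path is still Backend→Perf; finish is now 18 days.

Backend, Perf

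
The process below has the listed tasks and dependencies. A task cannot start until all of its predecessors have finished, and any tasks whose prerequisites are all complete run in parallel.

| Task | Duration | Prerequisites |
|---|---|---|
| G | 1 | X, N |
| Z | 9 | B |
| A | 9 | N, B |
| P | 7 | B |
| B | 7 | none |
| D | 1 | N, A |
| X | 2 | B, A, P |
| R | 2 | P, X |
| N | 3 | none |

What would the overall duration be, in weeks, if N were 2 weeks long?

The binding path is B→A→X→R = 7+9+2+2 = 20; finish at 20 weeks.
The longest path through N is only 16 weeks, so N has float 4.
No other chain overtakes it, so the finish is 20 weeks.

20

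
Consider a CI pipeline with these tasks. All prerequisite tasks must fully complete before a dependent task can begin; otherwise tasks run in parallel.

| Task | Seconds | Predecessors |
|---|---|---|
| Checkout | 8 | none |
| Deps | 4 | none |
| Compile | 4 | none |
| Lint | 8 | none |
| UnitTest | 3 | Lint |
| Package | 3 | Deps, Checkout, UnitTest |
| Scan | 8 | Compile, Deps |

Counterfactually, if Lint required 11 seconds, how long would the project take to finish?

As given, the longest chain is Lint→UnitTest→Package = 8+3+3 = 14, so the finish is 14 seconds.
Lint is on the critical path; changing it to 11 makes that path 17 seconds.
No other chain overtakes it, so the finish is 17 seconds.

17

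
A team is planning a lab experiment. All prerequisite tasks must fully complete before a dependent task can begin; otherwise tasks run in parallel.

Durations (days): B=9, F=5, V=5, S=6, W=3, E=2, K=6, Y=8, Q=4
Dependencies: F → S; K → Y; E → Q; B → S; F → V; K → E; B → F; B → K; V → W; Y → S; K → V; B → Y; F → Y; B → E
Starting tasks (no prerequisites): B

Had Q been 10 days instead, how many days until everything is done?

29

The binding path is B→K→Y→S = 9+6+8+6 = 29; finish at 29 days.
Q is off the critical path — its longest chain is 21 days, giving 8 of slack.
That remains the longest chain; total 29 days.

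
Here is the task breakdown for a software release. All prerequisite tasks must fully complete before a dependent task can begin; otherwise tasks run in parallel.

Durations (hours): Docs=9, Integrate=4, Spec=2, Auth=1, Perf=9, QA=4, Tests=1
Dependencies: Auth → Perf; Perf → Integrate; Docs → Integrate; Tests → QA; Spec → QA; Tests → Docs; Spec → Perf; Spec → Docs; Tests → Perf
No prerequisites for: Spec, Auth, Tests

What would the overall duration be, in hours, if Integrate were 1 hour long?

12

Actual critical path: Spec→Docs→Integrate = 2+9+4 = 15 ⇒ 15 hours.
Integrate is on the critical path; changing it to 1 makes that path 12 hours.
The critical path is still Spec→Docs→Integrate; finish is now 12 hours.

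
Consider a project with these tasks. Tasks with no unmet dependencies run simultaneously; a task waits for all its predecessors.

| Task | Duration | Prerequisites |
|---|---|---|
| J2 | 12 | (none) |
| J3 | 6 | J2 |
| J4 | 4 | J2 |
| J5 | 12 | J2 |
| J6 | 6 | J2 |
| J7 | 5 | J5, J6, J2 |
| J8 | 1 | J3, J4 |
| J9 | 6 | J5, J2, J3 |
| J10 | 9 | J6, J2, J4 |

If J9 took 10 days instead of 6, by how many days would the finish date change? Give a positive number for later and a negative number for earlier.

4

As given, the longest chain is J2→J5→J9 = 12+12+6 = 30, so the finish is 30 days.
Since J9 is critical, the +4 change carries straight to that chain (now 34 days).
That remains the longest chain; total 34 days.
Change in finish: 34 − 30 = +4 days.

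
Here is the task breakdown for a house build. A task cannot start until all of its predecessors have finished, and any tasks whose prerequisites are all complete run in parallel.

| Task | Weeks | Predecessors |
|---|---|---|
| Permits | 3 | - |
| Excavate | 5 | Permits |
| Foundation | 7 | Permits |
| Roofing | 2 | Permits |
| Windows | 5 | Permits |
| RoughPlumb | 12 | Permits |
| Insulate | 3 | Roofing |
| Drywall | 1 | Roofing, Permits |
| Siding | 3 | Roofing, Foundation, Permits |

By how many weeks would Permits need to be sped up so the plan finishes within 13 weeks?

2

Current finish: 15 weeks; target: 13.
Permits is on every critical path, so each week cut from Permits cuts the finish by one (this holds down to a finish of 13).
Need 15 − 13 = 2 weeks off Permits → Permits becomes 1 week, finish becomes 13.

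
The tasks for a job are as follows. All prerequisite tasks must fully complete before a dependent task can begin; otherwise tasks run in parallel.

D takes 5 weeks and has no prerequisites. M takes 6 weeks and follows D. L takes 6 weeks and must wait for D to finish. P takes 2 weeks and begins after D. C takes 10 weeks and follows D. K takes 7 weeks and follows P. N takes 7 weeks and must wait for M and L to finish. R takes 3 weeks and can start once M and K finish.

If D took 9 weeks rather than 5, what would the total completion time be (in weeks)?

The binding path is D→M→N = 5+6+7 = 18; finish at 18 weeks.
Since D is critical, the +4 change carries straight to that chain (now 22 weeks).
No other chain overtakes it, so the finish is 22 weeks.

22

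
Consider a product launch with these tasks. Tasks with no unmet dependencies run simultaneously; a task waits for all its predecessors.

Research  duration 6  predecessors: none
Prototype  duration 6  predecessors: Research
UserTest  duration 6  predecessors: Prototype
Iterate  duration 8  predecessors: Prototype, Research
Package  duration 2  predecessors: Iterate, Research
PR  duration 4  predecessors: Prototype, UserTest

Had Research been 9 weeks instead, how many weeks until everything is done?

25

Critical path before the change: Research→Prototype→UserTest→PR = 6+6+6+4 = 22 giving 22 weeks.
Research is on the critical path; changing it to 9 makes that path 25 weeks.
That remains the longest chain; total 25 weeks.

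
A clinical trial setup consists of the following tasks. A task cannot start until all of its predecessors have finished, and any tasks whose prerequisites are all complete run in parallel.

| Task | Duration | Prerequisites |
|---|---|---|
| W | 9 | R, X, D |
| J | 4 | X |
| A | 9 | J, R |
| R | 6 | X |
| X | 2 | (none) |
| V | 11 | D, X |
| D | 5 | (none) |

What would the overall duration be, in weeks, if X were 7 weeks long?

22

Baseline: X→R→W = 2+6+9 = 17 → 17 weeks.
X lies on that path, so at 7 weeks the path becomes 22 weeks.
That remains the longest chain; total 22 weeks.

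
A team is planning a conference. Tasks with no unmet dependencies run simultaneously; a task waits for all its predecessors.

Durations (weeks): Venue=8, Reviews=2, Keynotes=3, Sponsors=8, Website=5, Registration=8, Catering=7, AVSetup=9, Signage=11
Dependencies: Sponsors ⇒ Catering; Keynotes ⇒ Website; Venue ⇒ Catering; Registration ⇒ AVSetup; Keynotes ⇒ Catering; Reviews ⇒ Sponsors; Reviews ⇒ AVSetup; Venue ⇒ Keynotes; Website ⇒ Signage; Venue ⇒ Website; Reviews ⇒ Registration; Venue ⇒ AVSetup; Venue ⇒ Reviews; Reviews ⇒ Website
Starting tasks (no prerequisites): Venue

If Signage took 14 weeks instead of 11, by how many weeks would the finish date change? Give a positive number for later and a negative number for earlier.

3

The binding path is Venue→Keynotes→Website→Signage = 8+3+5+11 = 27; finish at 27 weeks.
Signage lies on that path, so at 14 weeks the path becomes 30 weeks.
The critical path is still Venue→Keynotes→Website→Signage; finish is now 30 weeks.
Change in finish: 30 − 27 = +3 weeks.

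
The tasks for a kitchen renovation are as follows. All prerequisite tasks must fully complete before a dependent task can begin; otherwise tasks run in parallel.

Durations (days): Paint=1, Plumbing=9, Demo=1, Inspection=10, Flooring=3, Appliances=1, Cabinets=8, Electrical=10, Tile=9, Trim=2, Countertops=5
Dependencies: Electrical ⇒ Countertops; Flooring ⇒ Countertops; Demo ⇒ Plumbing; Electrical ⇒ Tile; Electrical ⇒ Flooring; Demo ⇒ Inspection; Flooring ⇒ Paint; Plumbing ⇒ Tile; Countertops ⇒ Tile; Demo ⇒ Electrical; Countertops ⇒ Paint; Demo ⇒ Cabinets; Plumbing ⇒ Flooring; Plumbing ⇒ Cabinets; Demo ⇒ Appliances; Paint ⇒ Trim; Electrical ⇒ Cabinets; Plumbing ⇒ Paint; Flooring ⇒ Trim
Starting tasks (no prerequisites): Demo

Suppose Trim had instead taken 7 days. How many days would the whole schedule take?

28

Actual critical path: Demo→Electrical→Flooring→Countertops→Tile = 1+10+3+5+9 = 28 ⇒ 28 days.
Trim has 6 days of float (longest path through it is 22).
No other chain overtakes it, so the finish is 28 days.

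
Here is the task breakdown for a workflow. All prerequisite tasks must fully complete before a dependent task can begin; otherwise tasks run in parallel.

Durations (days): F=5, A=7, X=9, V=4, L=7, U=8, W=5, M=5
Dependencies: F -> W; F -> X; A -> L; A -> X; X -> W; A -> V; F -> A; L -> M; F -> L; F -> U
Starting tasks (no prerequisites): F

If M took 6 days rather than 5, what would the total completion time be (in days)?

Baseline: F→A→X→W = 5+7+9+5 = 26 → 26 days.
M has 2 days of float (longest path through it is 24).
No other chain overtakes it, so the finish is 26 days.

26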